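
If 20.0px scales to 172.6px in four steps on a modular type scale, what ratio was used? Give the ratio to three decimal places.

1.714

r⁴ = 172.6 / 20.0, so r = (172.6/20.0)^(1/4).
r = 8.6300^(1/4) ≈ 1.7140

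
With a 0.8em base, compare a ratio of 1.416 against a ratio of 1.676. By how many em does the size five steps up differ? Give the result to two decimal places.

At 1.416: 0.8 × 1.416⁵ = 4.5541em
At 1.676: 0.8 × 1.676⁵ = 10.5794em
Difference: 10.5794 − 4.5541 = 6.0253em

6.03em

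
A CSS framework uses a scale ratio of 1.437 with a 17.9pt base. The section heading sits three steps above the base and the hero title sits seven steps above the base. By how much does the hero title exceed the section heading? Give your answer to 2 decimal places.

173.37pt

Step 3: 17.9 × 1.437³ = 53.1158pt
Step 7: 17.9 × 1.437⁷ = 226.4907pt
Difference: 226.4907 − 53.1158 = 173.3749pt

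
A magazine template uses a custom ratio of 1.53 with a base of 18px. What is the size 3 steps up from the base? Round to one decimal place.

64.5px

Each step on a modular scale multiplies by the ratio, so the size n steps from the base is base × ratioⁿ.
18.0 × 1.53³ = 18.0 × 3.58158 ≈ 64.47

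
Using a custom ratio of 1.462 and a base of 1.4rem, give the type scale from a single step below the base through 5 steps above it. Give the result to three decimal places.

0.958rem, 1.400rem, 2.047rem, 2.992rem, 4.375rem, 6.396rem, 9.351rem

Step -1: 1.4 ÷ 1.462 = 0.958
Step 0: 1.4rem
Step 1: 1.4 × 1.462 = 2.047
Step 2: 1.4 × 1.462² = 2.992
Step 3: 1.4 × 1.462³ = 4.375
Step 4: 1.4 × 1.462⁴ = 6.396
Step 5: 1.4 × 1.462⁵ = 9.351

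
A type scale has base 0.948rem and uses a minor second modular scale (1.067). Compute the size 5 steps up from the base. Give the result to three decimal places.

A modular type scale is a geometric sequence: sizeₙ = base × rⁿ.
0.948 × 1.067⁵ = 0.948 × 1.38300 ≈ 1.311

1.311rem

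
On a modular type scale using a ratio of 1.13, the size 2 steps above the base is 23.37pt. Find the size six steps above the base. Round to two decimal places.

38.10pt

Moving from step +2 to step +6 is 4 steps up, so multiply by r⁴.
23.37 × 1.13⁴ = 23.37 × 1.63047 ≈ 38.104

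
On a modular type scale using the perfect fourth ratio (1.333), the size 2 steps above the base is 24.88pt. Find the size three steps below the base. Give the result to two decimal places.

5.91pt

24.88 ÷ 1.333⁵ = 24.88 ÷ 4.20873 ≈ 5.912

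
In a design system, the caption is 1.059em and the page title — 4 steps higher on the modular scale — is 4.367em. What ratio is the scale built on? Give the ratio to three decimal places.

1.425

r⁴ = 4.367 / 1.059, so r = (4.367/1.059)^(1/4).
r = 4.1237^(1/4) ≈ 1.4250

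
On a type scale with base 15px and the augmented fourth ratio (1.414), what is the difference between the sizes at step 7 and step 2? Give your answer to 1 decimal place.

Step 2: 15.0 × 1.414² = 29.991px
Step 7: 15.0 × 1.414⁷ = 169.526px
Difference: 169.526 − 29.991 = 139.535px

139.5px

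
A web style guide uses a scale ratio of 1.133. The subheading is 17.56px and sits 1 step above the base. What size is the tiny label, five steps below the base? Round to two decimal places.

17.56 ÷ 1.133⁶ = 17.56 ÷ 2.11534 ≈ 8.301

8.30px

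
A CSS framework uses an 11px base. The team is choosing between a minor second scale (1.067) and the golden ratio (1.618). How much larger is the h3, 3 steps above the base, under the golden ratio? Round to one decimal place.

33.2px

Minor second: 11.0 × 1.067³ = 13.362px
Golden ratio: 11.0 × 1.618³ = 46.594px
Difference: 46.594 − 13.362 = 33.232px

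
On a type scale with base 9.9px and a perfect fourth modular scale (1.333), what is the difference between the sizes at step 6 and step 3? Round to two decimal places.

Step 3: 9.9 × 1.333³ = 23.4491px
Step 6: 9.9 × 1.333⁶ = 55.5413px
Difference: 55.5413 − 23.4491 = 32.0922px

32.09px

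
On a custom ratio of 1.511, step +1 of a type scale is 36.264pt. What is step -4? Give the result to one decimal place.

4.6pt

36.264 ÷ 1.511⁵ = 36.264 ÷ 7.87630 ≈ 4.604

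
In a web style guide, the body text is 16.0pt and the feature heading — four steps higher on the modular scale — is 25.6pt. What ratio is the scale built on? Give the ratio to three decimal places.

r⁴ = 25.6 / 16.0, so r = (25.6/16.0)^(1/4).
r = 1.6000^(1/4) ≈ 1.1247

1.125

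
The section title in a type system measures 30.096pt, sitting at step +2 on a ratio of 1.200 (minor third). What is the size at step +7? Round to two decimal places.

74.89pt

30.096 × 1.200⁵ = 30.096 × 2.48832 ≈ 74.888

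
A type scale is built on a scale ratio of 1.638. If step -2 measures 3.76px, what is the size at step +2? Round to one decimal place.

27.1px

3.76 × 1.638⁴ = 3.76 × 7.19873 ≈ 27.067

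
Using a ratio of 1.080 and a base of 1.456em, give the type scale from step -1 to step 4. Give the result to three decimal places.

1.348em, 1.456em, 1.572em, 1.698em, 1.834em, 1.981em

Step -1: 1.456 ÷ 1.080 = 1.348
Step 0: 1.456em
Step 1: 1.456 × 1.080 = 1.572
Step 2: 1.456 × 1.080² = 1.698
Step 3: 1.456 × 1.080³ = 1.834
Step 4: 1.456 × 1.080⁴ = 1.981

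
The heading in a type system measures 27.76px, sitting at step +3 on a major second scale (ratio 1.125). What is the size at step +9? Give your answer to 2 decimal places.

56.28px

27.76 × 1.125⁶ = 27.76 × 2.02729 ≈ 56.277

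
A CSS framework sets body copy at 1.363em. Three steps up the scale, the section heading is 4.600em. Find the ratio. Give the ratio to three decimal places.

The ratio satisfies 1.363 × r³ = 4.600, so r = (4.600 / 1.363)^(1/3).
r = 3.3749^(1/3) ≈ 1.5000

1.500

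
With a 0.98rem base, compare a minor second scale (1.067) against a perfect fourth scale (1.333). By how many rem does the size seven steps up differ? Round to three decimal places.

Minor second: 0.98 × 1.067⁷ = 1.54304rem
Perfect fourth: 0.98 × 1.333⁷ = 7.32887rem
Difference: 7.32887 − 1.54304 = 5.78583rem

5.786rem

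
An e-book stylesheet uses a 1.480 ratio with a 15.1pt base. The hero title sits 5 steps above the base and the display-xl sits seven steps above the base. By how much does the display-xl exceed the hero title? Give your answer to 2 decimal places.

127.64pt

Step 5: 15.1 × 1.480⁵ = 107.2224pt
Step 7: 15.1 × 1.480⁷ = 234.8599pt
Difference: 234.8599 − 107.2224 = 127.6375pt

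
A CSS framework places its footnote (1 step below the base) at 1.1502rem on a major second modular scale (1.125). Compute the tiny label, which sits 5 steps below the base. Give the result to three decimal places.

0.718rem

The gap is -5 − (-1) = -4 steps, so the factor is 1.125^-4.
1.1502 ÷ 1.125⁴ = 1.1502 ÷ 1.60181 ≈ 0.718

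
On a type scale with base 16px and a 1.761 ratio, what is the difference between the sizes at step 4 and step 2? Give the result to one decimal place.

Step 2: 16.0 × 1.761² = 49.618px
Step 4: 16.0 × 1.761⁴ = 153.871px
Difference: 153.871 − 49.618 = 104.253px

104.3px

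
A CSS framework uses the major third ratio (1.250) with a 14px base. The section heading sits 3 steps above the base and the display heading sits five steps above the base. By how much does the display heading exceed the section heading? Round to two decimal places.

Step 3: 14.0 × 1.250³ = 27.3438px
Step 5: 14.0 × 1.250⁵ = 42.7246px
Difference: 42.7246 − 27.3438 = 15.3808px

15.38px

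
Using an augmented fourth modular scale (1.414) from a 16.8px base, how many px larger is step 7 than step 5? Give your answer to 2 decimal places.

Step 5: 16.8 × 1.414⁵ = 94.9634px
Step 7: 16.8 × 1.414⁷ = 189.8695px
Difference: 189.8695 − 94.9634 = 94.9061px

94.91px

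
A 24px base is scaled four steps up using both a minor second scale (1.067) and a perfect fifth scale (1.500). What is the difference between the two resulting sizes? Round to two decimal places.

Minor second: 24.0 × 1.067⁴ = 31.1078px
Perfect fifth: 24.0 × 1.500⁴ = 121.5000px
Difference: 121.5000 − 31.1078 = 90.3922px

90.39px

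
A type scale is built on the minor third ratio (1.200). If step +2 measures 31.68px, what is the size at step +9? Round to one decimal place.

The gap is 9 − (2) = 7 steps, so the factor is 1.200^7.
31.68 × 1.200⁷ = 31.68 × 3.58318 ≈ 113.515

113.5px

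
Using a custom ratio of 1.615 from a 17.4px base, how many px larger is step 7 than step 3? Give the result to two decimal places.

Step 3: 17.4 × 1.615³ = 73.2937px
Step 7: 17.4 × 1.615⁷ = 498.6054px
Difference: 498.6054 − 73.2937 = 425.3117px

425.31px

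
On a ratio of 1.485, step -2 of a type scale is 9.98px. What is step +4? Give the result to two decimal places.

107.03px

9.98 × 1.485⁶ = 9.98 × 10.72405 ≈ 107.026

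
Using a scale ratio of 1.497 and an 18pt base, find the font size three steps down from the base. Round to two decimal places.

5.37pt

18.0 ÷ 1.497³ = 18.0 ÷ 3.35479 ≈ 5.37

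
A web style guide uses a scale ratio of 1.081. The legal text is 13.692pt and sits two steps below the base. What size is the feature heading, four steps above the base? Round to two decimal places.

21.85pt

13.692 × 1.081⁶ = 13.692 × 1.59571 ≈ 21.848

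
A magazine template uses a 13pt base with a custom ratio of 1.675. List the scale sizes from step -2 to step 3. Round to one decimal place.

4.6pt, 7.8pt, 13.0pt, 21.8pt, 36.5pt, 61.1pt

Step -2: 13.0 ÷ 1.675² = 4.6
Step -1: 13.0 ÷ 1.675 = 7.8
Step 0: 13pt
Step 1: 13.0 × 1.675 = 21.8
Step 2: 13.0 × 1.675² = 36.5
Step 3: 13.0 × 1.675³ = 61.1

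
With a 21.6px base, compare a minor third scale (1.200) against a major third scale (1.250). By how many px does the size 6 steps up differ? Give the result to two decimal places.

17.90px

Minor third: 21.6 × 1.200⁶ = 64.4973px
Major third: 21.6 × 1.250⁶ = 82.3975px
Difference: 82.3975 − 64.4973 = 17.9002px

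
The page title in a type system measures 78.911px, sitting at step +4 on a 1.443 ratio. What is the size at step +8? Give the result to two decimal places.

The gap is 8 − (4) = 4 steps, so the factor is 1.443^4.
78.911 × 1.443⁴ = 78.911 × 4.33576 ≈ 342.139

342.14px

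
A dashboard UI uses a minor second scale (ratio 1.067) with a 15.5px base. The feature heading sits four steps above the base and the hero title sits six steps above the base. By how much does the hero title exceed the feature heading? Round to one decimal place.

Step 4: 15.5 × 1.067⁴ = 20.090px
Step 6: 15.5 × 1.067⁶ = 22.873px
Difference: 22.873 − 20.090 = 2.783px

2.8px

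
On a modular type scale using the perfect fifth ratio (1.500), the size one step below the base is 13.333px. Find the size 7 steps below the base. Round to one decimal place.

1.2px

13.333 ÷ 1.500⁶ = 13.333 ÷ 11.39062 ≈ 1.171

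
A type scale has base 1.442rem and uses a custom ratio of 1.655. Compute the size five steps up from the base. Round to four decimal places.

17.9042rem

1.442 × 1.655⁵ = 1.442 × 12.41624 ≈ 17.9042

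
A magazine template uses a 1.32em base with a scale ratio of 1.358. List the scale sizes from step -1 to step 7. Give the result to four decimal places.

0.9720em, 1.3200em, 1.7926em, 2.4343em, 3.3058em, 4.4892em, 6.0964em, 8.2789em, 11.2427em

Step -1: 1.32 ÷ 1.358 = 0.9720
Step 0: 1.32em
Step 1: 1.32 × 1.358 = 1.7926
Step 2: 1.32 × 1.358² = 2.4343
Step 3: 1.32 × 1.358³ = 3.3058
Step 4: 1.32 × 1.358⁴ = 4.4892
Step 5: 1.32 × 1.358⁵ = 6.0964
Step 6: 1.32 × 1.358⁶ = 8.2789
Step 7: 1.32 × 1.358⁷ = 11.2427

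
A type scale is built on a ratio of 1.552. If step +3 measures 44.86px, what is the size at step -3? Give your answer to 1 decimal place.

3.2px

44.86 ÷ 1.552⁶ = 44.86 ÷ 13.97495 ≈ 3.210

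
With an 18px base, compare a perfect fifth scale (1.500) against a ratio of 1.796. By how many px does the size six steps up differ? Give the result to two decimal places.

Perfect fifth: 18.0 × 1.500⁶ = 205.0312px
At 1.796: 18.0 × 1.796⁶ = 604.1023px
Difference: 604.1023 − 205.0312 = 399.0711px

399.07px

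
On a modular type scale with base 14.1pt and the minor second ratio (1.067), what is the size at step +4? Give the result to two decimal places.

18.28pt

Every step multiplies by the scale ratio.
14.1 × 1.067⁴ = 14.1 × 1.29616 ≈ 18.28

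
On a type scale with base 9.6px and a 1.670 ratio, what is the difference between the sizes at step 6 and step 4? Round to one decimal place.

Step 4: 9.6 × 1.670⁴ = 74.668px
Step 6: 9.6 × 1.670⁶ = 208.243px
Difference: 208.243 − 74.668 = 133.575px

133.6px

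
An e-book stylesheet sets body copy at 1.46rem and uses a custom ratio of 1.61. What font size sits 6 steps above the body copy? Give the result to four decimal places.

1.46 × 1.61⁶ = 1.46 × 17.41627 ≈ 25.4278

25.4278rem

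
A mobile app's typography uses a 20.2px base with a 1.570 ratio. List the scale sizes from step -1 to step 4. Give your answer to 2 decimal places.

Step -1: 20.2 ÷ 1.570 = 12.87
Step 0: 20.2px
Step 1: 20.2 × 1.570 = 31.71
Step 2: 20.2 × 1.570² = 49.79
Step 3: 20.2 × 1.570³ = 78.17
Step 4: 20.2 × 1.570⁴ = 122.73

12.87px, 20.20px, 31.71px, 49.79px, 78.17px, 122.73px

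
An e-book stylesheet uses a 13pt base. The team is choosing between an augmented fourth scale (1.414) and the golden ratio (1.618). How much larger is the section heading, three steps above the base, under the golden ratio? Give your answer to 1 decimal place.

Augmented fourth: 13.0 × 1.414³ = 36.753pt
Golden ratio: 13.0 × 1.618³ = 55.065pt
Difference: 55.065 − 36.753 = 18.312pt

18.3pt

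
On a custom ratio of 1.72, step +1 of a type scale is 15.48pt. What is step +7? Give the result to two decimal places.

400.81pt

The gap is 7 − (1) = 6 steps, so the factor is 1.72^6.
15.48 × 1.72⁶ = 15.48 × 25.89230 ≈ 400.813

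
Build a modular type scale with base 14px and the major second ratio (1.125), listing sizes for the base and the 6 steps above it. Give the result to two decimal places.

14.00px, 15.75px, 17.72px, 19.93px, 22.43px, 25.23px, 28.38px

Step 0: 14px
Step 1: 14.0 × 1.125 = 15.75
Step 2: 14.0 × 1.125² = 17.72
Step 3: 14.0 × 1.125³ = 19.93
Step 4: 14.0 × 1.125⁴ = 22.43
Step 5: 14.0 × 1.125⁵ = 25.23
Step 6: 14.0 × 1.125⁶ = 28.38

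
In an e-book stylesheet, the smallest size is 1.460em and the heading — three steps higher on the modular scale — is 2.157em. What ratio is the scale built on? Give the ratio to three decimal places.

1.139

The ratio satisfies 1.460 × r³ = 2.157, so r = (2.157 / 1.460)^(1/3).
r = 1.4774^(1/3) ≈ 1.1389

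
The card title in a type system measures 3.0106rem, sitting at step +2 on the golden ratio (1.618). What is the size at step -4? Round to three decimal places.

The gap is -4 − (2) = -6 steps, so the factor is 1.618^-6.
3.0106 ÷ 1.618⁶ = 3.0106 ÷ 17.94201 ≈ 0.168

0.168rem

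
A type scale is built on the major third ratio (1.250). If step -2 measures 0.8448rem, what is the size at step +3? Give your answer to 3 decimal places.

2.578rem

The gap is 3 − (-2) = 5 steps, so the factor is 1.250^5.
0.8448 × 1.250⁵ = 0.8448 × 3.05176 ≈ 2.578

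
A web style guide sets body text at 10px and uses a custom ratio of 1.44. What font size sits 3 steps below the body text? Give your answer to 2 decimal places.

3.35px

Every step multiplies by the scale ratio.
10.0 ÷ 1.44³ = 10.0 ÷ 2.98598 ≈ 3.35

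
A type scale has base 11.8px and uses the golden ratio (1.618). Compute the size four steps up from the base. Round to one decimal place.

11.8 × 1.618⁴ = 11.8 × 6.85353 ≈ 80.87

80.9px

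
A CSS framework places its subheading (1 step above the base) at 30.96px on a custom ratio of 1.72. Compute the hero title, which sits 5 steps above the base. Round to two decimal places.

The gap is 5 − (1) = 4 steps, so the factor is 1.72^4.
30.96 × 1.72⁴ = 30.96 × 8.75213 ≈ 270.966

270.97px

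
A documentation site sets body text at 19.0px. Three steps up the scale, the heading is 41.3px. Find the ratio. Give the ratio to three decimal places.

1.295

r³ = 41.3 / 19.0, so r = (41.3/19.0)^(1/3).
r = 2.1737^(1/3) ≈ 1.2954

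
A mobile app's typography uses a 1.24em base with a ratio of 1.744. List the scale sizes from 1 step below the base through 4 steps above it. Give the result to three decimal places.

Step -1: 1.24 ÷ 1.744 = 0.711
Step 0: 1.24em
Step 1: 1.24 × 1.744 = 2.163
Step 2: 1.24 × 1.744² = 3.772
Step 3: 1.24 × 1.744³ = 6.578
Step 4: 1.24 × 1.744⁴ = 11.471

0.711em, 1.240em, 2.163em, 3.772em, 6.578em, 11.471em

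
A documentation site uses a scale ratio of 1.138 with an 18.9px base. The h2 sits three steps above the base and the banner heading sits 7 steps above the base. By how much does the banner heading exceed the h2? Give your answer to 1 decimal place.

18.9px

Step 3: 18.9 × 1.138³ = 27.854px
Step 7: 18.9 × 1.138⁷ = 46.715px
Difference: 46.715 − 27.854 = 18.861px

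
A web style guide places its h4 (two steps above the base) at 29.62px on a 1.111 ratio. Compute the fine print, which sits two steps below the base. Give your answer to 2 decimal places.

19.44px

The gap is -2 − (2) = -4 steps, so the factor is 1.111^-4.
29.62 ÷ 1.111⁴ = 29.62 ÷ 1.52355 ≈ 19.441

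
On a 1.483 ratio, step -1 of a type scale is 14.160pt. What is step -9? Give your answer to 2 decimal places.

0.61pt

14.160 ÷ 1.483⁸ = 14.160 ÷ 23.39533 ≈ 0.605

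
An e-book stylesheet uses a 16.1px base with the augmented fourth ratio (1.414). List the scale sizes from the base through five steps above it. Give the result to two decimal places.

Step 0: 16.1px
Step 1: 16.1 × 1.414 = 22.77
Step 2: 16.1 × 1.414² = 32.19
Step 3: 16.1 × 1.414³ = 45.52
Step 4: 16.1 × 1.414⁴ = 64.36
Step 5: 16.1 × 1.414⁵ = 91.01

16.10px, 22.77px, 32.19px, 45.52px, 64.36px, 91.01px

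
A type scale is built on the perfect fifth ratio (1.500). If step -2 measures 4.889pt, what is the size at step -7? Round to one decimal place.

0.6pt

Moving from step -2 to step -7 is 5 steps down, so divide by r⁵.
4.889 ÷ 1.500⁵ = 4.889 ÷ 7.59375 ≈ 0.644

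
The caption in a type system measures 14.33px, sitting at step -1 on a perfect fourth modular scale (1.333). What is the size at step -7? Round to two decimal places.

2.55px

Moving from step -1 to step -7 is 6 steps down, so divide by r⁶.
14.33 ÷ 1.333⁶ = 14.33 ÷ 5.61023 ≈ 2.554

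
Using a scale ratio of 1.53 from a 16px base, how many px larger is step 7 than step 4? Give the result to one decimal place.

Step 4: 16.0 × 1.53⁴ = 87.677px
Step 7: 16.0 × 1.53⁷ = 314.022px
Difference: 314.022 − 87.677 = 226.345px

226.3px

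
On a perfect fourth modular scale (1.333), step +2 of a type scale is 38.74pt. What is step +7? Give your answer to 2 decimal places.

163.05pt

Moving from step +2 to step +7 is 5 steps up, so multiply by r⁵.
38.74 × 1.333⁵ = 38.74 × 4.20873 ≈ 163.046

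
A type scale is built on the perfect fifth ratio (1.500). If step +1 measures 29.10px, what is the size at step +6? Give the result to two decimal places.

220.98px

29.10 × 1.500⁵ = 29.10 × 7.59375 ≈ 220.978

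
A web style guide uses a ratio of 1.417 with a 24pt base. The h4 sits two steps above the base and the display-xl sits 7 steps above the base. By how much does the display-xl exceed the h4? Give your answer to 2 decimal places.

Step 2: 24.0 × 1.417² = 48.1893pt
Step 7: 24.0 × 1.417⁷ = 275.2962pt
Difference: 275.2962 − 48.1893 = 227.1069pt

227.11pt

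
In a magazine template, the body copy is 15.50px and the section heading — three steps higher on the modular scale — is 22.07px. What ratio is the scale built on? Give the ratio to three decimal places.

1.125

The ratio satisfies 15.50 × r³ = 22.07, so r = (22.07 / 15.50)^(1/3).
r = 1.4239^(1/3) ≈ 1.1250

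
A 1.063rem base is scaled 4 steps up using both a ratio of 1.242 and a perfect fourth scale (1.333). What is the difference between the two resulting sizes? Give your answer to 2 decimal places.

0.83rem

At 1.242: 1.063 × 1.242⁴ = 2.5294rem
Perfect fourth: 1.063 × 1.333⁴ = 3.3562rem
Difference: 3.3562 − 2.5294 = 0.8268rem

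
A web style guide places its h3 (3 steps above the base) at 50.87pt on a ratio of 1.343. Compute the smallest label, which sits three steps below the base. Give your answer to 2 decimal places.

8.67pt

The gap is -3 − (3) = -6 steps, so the factor is 1.343^-6.
50.87 ÷ 1.343⁶ = 50.87 ÷ 5.86754 ≈ 8.670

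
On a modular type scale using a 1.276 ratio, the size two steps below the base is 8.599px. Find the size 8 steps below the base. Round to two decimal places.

1.99px

Moving from step -2 to step -8 is 6 steps down, so divide by r⁶.
8.599 ÷ 1.276⁶ = 8.599 ÷ 4.31622 ≈ 1.992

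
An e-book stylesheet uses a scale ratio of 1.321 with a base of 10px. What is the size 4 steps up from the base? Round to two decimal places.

30.45px

10.0 × 1.321⁴ = 10.0 × 3.04517 ≈ 30.45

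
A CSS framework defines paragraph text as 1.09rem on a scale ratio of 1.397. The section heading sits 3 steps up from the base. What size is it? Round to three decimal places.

2.972rem

1.09 × 1.397³ = 1.09 × 2.72640 ≈ 2.972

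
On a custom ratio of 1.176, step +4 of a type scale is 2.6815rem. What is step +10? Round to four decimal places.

The gap is 10 − (4) = 6 steps, so the factor is 1.176^6.
2.6815 × 1.176⁶ = 2.6815 × 2.64511 ≈ 7.0929

7.0929rem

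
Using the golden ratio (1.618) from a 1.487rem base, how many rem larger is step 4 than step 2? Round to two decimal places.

6.30rem

Step 2: 1.487 × 1.618² = 3.8929rem
Step 4: 1.487 × 1.618⁴ = 10.1912rem
Difference: 10.1912 − 3.8929 = 6.2983rem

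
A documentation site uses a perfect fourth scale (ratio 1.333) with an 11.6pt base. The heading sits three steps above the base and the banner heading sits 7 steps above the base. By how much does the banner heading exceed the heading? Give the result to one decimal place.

Step 3: 11.6 × 1.333³ = 27.476pt
Step 7: 11.6 × 1.333⁷ = 86.750pt
Difference: 86.750 − 27.476 = 59.274pt

59.3pt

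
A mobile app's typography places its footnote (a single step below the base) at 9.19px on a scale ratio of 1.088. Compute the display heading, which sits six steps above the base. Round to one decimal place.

16.6px

9.19 × 1.088⁷ = 9.19 × 1.80469 ≈ 16.585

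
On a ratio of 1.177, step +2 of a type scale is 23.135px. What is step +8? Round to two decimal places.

The gap is 8 − (2) = 6 steps, so the factor is 1.177^6.
23.135 × 1.177⁶ = 23.135 × 2.65864 ≈ 61.508

61.51px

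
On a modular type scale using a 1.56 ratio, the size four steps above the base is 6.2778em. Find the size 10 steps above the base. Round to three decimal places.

6.2778 × 1.56⁶ = 6.2778 × 14.41277 ≈ 90.481

90.481em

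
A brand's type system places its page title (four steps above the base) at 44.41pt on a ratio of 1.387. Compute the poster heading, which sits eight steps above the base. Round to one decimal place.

164.4pt

44.41 × 1.387⁴ = 44.41 × 3.70089 ≈ 164.356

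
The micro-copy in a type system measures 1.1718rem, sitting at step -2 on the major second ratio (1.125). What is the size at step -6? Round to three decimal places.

1.1718 ÷ 1.125⁴ = 1.1718 ÷ 1.60181 ≈ 0.732

0.732rem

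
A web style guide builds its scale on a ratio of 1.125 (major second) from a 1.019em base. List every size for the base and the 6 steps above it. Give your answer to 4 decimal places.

Step 0: 1.019em
Step 1: 1.019 × 1.125 = 1.1464
Step 2: 1.019 × 1.125² = 1.2897
Step 3: 1.019 × 1.125³ = 1.4509
Step 4: 1.019 × 1.125⁴ = 1.6322
Step 5: 1.019 × 1.125⁵ = 1.8363
Step 6: 1.019 × 1.125⁶ = 2.0658

1.0190em, 1.1464em, 1.2897em, 1.4509em, 1.6322em, 1.8363em, 2.0658em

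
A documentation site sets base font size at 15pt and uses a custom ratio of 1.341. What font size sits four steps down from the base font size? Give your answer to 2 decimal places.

Each step on a modular scale multiplies by the ratio, so the size n steps from the base is base × ratioⁿ.
15.0 ÷ 1.341⁴ = 15.0 ÷ 3.23381 ≈ 4.64

4.64pt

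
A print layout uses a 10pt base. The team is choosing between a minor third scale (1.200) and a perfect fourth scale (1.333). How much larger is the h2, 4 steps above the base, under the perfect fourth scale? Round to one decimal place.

10.8pt

Minor third: 10.0 × 1.200⁴ = 20.736pt
Perfect fourth: 10.0 × 1.333⁴ = 31.573pt
Difference: 31.573 − 20.736 = 10.837pt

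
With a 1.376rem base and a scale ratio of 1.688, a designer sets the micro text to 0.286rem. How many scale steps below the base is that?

3

1.688ⁿ = 1.376 / 0.286 = 4.8112
n = ln(4.8112) / ln(1.688) = 1.5709 / 0.5235 ≈ 3.00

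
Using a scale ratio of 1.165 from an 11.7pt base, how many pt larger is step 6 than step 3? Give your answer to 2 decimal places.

10.75pt

Step 3: 11.7 × 1.165³ = 18.4997pt
Step 6: 11.7 × 1.165⁶ = 29.2510pt
Difference: 29.2510 − 18.4997 = 10.7513pt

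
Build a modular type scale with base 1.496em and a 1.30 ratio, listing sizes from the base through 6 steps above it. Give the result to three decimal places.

Step 0: 1.496em
Step 1: 1.496 × 1.30 = 1.945
Step 2: 1.496 × 1.30² = 2.528
Step 3: 1.496 × 1.30³ = 3.287
Step 4: 1.496 × 1.30⁴ = 4.273
Step 5: 1.496 × 1.30⁵ = 5.555
Step 6: 1.496 × 1.30⁶ = 7.221

1.496em, 1.945em, 2.528em, 3.287em, 4.273em, 5.555em, 7.221em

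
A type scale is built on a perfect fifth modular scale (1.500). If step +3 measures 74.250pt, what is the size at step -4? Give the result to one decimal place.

74.250 ÷ 1.500⁷ = 74.250 ÷ 17.08594 ≈ 4.346

4.3pt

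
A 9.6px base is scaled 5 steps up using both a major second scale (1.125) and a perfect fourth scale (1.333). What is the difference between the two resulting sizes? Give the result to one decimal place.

23.1px

Major second: 9.6 × 1.125⁵ = 17.300px
Perfect fourth: 9.6 × 1.333⁵ = 40.404px
Difference: 40.404 − 17.300 = 23.104px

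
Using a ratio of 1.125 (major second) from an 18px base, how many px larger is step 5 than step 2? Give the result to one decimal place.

Step 2: 18.0 × 1.125² = 22.781px
Step 5: 18.0 × 1.125⁵ = 32.437px
Difference: 32.437 − 22.781 = 9.656px

9.7px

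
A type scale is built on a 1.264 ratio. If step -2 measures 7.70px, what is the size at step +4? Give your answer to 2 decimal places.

7.70 × 1.264⁶ = 7.70 × 4.07833 ≈ 31.403

31.40px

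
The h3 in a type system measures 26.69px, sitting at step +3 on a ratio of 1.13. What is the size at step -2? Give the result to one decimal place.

14.5px

26.69 ÷ 1.13⁵ = 26.69 ÷ 1.84244 ≈ 14.486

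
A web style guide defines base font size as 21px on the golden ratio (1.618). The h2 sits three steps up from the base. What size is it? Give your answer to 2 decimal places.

88.95px

21.0 × 1.618³ = 21.0 × 4.23580 ≈ 88.95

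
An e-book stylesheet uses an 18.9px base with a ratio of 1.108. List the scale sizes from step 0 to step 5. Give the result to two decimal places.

18.90px, 20.94px, 23.20px, 25.71px, 28.49px, 31.56px

Step 0: 18.9px
Step 1: 18.9 × 1.108 = 20.94
Step 2: 18.9 × 1.108² = 23.20
Step 3: 18.9 × 1.108³ = 25.71
Step 4: 18.9 × 1.108⁴ = 28.49
Step 5: 18.9 × 1.108⁵ = 31.56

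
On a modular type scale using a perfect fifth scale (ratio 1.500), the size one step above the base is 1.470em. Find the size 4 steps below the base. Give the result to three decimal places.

1.470 ÷ 1.500⁵ = 1.470 ÷ 7.59375 ≈ 0.194

0.194em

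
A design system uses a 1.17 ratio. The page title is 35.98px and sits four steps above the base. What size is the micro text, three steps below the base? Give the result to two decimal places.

11.99px

35.98 ÷ 1.17⁷ = 35.98 ÷ 3.00124 ≈ 11.988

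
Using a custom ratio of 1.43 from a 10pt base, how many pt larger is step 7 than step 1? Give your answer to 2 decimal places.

107.98pt

Step 1: 10.0 × 1.43 = 14.3000pt
Step 7: 10.0 × 1.43⁷ = 122.2791pt
Difference: 122.2791 − 14.3000 = 107.9791pt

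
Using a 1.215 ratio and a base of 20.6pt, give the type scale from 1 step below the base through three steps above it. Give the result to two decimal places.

16.95pt, 20.60pt, 25.03pt, 30.41pt, 36.95pt

Step -1: 20.6 ÷ 1.215 = 16.95
Step 0: 20.6pt
Step 1: 20.6 × 1.215 = 25.03
Step 2: 20.6 × 1.215² = 30.41
Step 3: 20.6 × 1.215³ = 36.95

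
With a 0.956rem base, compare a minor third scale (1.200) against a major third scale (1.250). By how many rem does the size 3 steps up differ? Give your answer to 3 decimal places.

Minor third: 0.956 × 1.200³ = 1.65197rem
Major third: 0.956 × 1.250³ = 1.86719rem
Difference: 1.86719 − 1.65197 = 0.21522rem

0.215rem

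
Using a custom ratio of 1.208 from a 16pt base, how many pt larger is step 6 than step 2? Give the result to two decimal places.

Step 2: 16.0 × 1.208² = 23.3482pt
Step 6: 16.0 × 1.208⁶ = 49.7189pt
Difference: 49.7189 − 23.3482 = 26.3707pt

26.37pt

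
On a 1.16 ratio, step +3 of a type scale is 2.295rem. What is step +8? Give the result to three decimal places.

4.820rem

2.295 × 1.16⁵ = 2.295 × 2.10034 ≈ 4.820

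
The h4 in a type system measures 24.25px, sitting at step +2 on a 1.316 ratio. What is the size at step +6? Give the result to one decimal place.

The gap is 6 − (2) = 4 steps, so the factor is 1.316^4.
24.25 × 1.316⁴ = 24.25 × 2.99933 ≈ 72.734

72.7px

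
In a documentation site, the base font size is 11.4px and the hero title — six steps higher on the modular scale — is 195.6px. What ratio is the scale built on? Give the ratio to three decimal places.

1.606

The ratio satisfies 11.4 × r⁶ = 195.6, so r = (195.6 / 11.4)^(1/6).
r = 17.1579^(1/6) ≈ 1.6060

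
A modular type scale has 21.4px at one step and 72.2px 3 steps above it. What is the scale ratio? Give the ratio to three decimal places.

r³ = 72.2 / 21.4, so r = (72.2/21.4)^(1/3).
r = 3.3738^(1/3) ≈ 1.4998

1.500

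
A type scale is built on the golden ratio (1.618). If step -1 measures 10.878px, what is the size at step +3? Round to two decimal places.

74.55px

The gap is 3 − (-1) = 4 steps, so the factor is 1.618^4.
10.878 × 1.618⁴ = 10.878 × 6.85353 ≈ 74.553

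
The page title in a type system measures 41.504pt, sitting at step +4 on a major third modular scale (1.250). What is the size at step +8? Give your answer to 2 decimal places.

101.33pt

Moving from step +4 to step +8 is 4 steps up, so multiply by r⁴.
41.504 × 1.250⁴ = 41.504 × 2.44141 ≈ 101.328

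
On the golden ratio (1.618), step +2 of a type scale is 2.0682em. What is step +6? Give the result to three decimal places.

14.174em

2.0682 × 1.618⁴ = 2.0682 × 6.85353 ≈ 14.174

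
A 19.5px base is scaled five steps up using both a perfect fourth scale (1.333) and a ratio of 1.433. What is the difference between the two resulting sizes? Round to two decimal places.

Perfect fourth: 19.5 × 1.333⁵ = 82.0702px
At 1.433: 19.5 × 1.433⁵ = 117.8326px
Difference: 117.8326 − 82.0702 = 35.7624px

35.76px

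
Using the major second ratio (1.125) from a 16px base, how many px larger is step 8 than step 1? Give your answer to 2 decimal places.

Step 1: 16.0 × 1.125 = 18.0000px
Step 8: 16.0 × 1.125⁸ = 41.0526px
Difference: 41.0526 − 18.0000 = 23.0526px

23.05px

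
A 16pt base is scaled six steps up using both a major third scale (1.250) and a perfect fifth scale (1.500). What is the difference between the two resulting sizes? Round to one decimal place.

Major third: 16.0 × 1.250⁶ = 61.035pt
Perfect fifth: 16.0 × 1.500⁶ = 182.250pt
Difference: 182.250 − 61.035 = 121.215pt

121.2pt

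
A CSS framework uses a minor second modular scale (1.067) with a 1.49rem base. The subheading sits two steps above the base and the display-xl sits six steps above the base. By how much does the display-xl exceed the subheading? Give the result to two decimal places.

0.50rem

Step 2: 1.49 × 1.067² = 1.6963rem
Step 6: 1.49 × 1.067⁶ = 2.1987rem
Difference: 2.1987 − 1.6963 = 0.5024rem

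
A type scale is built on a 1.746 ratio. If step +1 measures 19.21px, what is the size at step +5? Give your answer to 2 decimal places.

178.53px

19.21 × 1.746⁴ = 19.21 × 9.29345 ≈ 178.527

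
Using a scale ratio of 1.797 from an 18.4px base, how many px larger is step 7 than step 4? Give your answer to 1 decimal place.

Step 4: 18.4 × 1.797⁴ = 191.871px
Step 7: 18.4 × 1.797⁷ = 1113.408px
Difference: 1113.408 − 191.871 = 921.537px

921.5px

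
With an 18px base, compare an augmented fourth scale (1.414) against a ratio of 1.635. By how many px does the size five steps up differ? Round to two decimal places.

108.56px

Augmented fourth: 18.0 × 1.414⁵ = 101.7465px
At 1.635: 18.0 × 1.635⁵ = 210.3107px
Difference: 210.3107 − 101.7465 = 108.5642px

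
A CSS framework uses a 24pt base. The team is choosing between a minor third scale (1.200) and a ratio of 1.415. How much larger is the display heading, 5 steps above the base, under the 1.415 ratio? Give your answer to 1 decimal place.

Minor third: 24.0 × 1.200⁵ = 59.720pt
At 1.415: 24.0 × 1.415⁵ = 136.142pt
Difference: 136.142 − 59.720 = 76.422pt

76.4pt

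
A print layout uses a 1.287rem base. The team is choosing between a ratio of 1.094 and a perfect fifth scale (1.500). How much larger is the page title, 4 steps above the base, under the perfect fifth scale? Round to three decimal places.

At 1.094: 1.287 × 1.094⁴ = 1.84352rem
Perfect fifth: 1.287 × 1.500⁴ = 6.51544rem
Difference: 6.51544 − 1.84352 = 4.67192rem

4.672rem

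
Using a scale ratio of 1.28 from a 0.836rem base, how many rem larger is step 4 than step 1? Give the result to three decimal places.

Step 1: 0.836 × 1.28 = 1.07008rem
Step 4: 0.836 × 1.28⁴ = 2.24412rem
Difference: 2.24412 − 1.07008 = 1.17404rem

1.174rem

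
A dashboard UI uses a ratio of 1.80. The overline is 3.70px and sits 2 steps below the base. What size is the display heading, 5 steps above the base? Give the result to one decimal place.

3.70 × 1.80⁷ = 3.70 × 61.22200 ≈ 226.521

226.5px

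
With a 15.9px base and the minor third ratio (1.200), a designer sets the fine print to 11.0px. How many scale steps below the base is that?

2

1.200ⁿ = 15.9 / 11.0 = 1.4455
n = ln(1.4455) / ln(1.200) = 0.3684 / 0.1823 ≈ 2.02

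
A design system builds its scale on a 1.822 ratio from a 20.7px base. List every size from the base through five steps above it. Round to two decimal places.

Step 0: 20.7px
Step 1: 20.7 × 1.822 = 37.72
Step 2: 20.7 × 1.822² = 68.72
Step 3: 20.7 × 1.822³ = 125.20
Step 4: 20.7 × 1.822⁴ = 228.12
Step 5: 20.7 × 1.822⁵ = 415.64

20.70px, 37.72px, 68.72px, 125.20px, 228.12px, 415.64px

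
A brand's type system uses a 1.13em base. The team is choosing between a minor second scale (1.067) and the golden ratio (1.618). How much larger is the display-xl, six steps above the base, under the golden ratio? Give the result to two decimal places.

Minor second: 1.13 × 1.067⁶ = 1.6675em
Golden ratio: 1.13 × 1.618⁶ = 20.2745em
Difference: 20.2745 − 1.6675 = 18.6070em

18.61em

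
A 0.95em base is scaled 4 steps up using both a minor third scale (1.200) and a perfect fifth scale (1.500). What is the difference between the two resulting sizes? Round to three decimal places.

2.839em

Minor third: 0.95 × 1.200⁴ = 1.96992em
Perfect fifth: 0.95 × 1.500⁴ = 4.80938em
Difference: 4.80938 − 1.96992 = 2.83946em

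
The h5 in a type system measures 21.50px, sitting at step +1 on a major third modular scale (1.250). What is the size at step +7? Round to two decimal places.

82.02px

The gap is 7 − (1) = 6 steps, so the factor is 1.250^6.
21.50 × 1.250⁶ = 21.50 × 3.81470 ≈ 82.016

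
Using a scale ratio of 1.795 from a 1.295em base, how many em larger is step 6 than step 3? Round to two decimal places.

35.83em

Step 3: 1.295 × 1.795³ = 7.4897em
Step 6: 1.295 × 1.795⁶ = 43.3168em
Difference: 43.3168 − 7.4897 = 35.8271em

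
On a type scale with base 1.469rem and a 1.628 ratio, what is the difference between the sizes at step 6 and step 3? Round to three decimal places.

21.011rem

Step 3: 1.469 × 1.628³ = 6.33848rem
Step 6: 1.469 × 1.628⁶ = 27.34942rem
Difference: 27.34942 − 6.33848 = 21.01094rem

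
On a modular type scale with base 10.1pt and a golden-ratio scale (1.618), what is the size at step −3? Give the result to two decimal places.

10.1 ÷ 1.618³ = 10.1 ÷ 4.23580 ≈ 2.38

2.38pt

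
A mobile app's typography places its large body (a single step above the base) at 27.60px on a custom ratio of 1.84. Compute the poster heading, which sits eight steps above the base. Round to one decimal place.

Moving from step +1 to step +8 is 7 steps up, so multiply by r⁷.
27.60 × 1.84⁷ = 27.60 × 71.40436 ≈ 1970.760

1970.8px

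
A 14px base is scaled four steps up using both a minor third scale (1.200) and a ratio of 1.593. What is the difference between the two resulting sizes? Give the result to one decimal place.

Minor third: 14.0 × 1.200⁴ = 29.030px
At 1.593: 14.0 × 1.593⁴ = 90.155px
Difference: 90.155 − 29.030 = 61.125px

61.1px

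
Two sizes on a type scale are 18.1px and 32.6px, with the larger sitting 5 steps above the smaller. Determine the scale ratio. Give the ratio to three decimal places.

The ratio satisfies 18.1 × r⁵ = 32.6, so r = (32.6 / 18.1)^(1/5).
r = 1.8011^(1/5) ≈ 1.1249

1.125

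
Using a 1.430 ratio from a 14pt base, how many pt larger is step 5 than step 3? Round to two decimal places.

Step 3: 14.0 × 1.430³ = 40.9389pt
Step 5: 14.0 × 1.430⁵ = 83.7160pt
Difference: 83.7160 − 40.9389 = 42.7771pt

42.78pt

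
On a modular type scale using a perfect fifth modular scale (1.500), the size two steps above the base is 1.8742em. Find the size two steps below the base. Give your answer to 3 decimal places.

1.8742 ÷ 1.500⁴ = 1.8742 ÷ 5.06250 ≈ 0.370

0.370em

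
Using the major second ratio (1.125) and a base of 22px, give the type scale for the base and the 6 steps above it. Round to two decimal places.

Step 0: 22px
Step 1: 22.0 × 1.125 = 24.75
Step 2: 22.0 × 1.125² = 27.84
Step 3: 22.0 × 1.125³ = 31.32
Step 4: 22.0 × 1.125⁴ = 35.24
Step 5: 22.0 × 1.125⁵ = 39.64
Step 6: 22.0 × 1.125⁶ = 44.60

22.00px, 24.75px, 27.84px, 31.32px, 35.24px, 39.64px, 44.60px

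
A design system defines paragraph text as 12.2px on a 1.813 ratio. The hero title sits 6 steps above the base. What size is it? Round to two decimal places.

433.26px

12.2 × 1.813⁶ = 12.2 × 35.51296 ≈ 433.26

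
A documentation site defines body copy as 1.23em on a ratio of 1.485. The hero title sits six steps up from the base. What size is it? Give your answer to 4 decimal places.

1.23 × 1.485⁶ = 1.23 × 10.72405 ≈ 13.1906

13.1906em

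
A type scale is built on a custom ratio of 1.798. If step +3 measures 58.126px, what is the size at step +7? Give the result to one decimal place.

58.126 × 1.798⁴ = 58.126 × 10.45102 ≈ 607.476

607.5px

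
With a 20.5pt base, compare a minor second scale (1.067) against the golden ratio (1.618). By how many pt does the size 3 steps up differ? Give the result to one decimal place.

Minor second: 20.5 × 1.067³ = 24.903pt
Golden ratio: 20.5 × 1.618³ = 86.834pt
Difference: 86.834 − 24.903 = 61.931pt

61.9pt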